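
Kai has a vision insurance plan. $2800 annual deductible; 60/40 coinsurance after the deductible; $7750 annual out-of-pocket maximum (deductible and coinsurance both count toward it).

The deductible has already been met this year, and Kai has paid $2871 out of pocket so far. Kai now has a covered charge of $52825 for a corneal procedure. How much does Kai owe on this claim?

With the deductible met, the entire $52825 is subject to coinsurance.
40% of $52825 = $21130 falls to the member.
Adding $21130 to the $2871 already spent would give $24001, which exceeds the $7750 cap; the member pays just $7750 − $2871 = $4879.

$4879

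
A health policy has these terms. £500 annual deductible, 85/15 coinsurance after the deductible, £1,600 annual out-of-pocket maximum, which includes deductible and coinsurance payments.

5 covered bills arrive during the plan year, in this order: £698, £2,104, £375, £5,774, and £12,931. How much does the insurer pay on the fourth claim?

£5,075.55

Claim 1 — £698: £500 finishes the deductible; £198 goes to coinsurance; 15% of £198 = £29.70. Patient owes £529.70 (running OOP £529.70). Insurer: £698 − £529.70 = £168.30.
Claim 2 — £2,104: deductible already satisfied, so patient's share is 15% × £2,104 = £315.60. Cost to patient: £315.60. OOP to date £845.30. Insurer: £2,104 − £315.60 = £1,788.40.
Claim 3 — £375: 15% coinsurance on £375 = £56.25. Patient owes £56.25 (running OOP £901.55). Plan pays £375 − £56.25 = £318.75.
Claim 4 — £5,774: deductible already satisfied, so patient's share is 15% × £5,774 = £866.10. That would push OOP to £1,767.65, over the £1,600 cap, so patient pays £1,600 − £901.55 = £698.45. Insurer: £5,774 − £698.45 = £5,075.55.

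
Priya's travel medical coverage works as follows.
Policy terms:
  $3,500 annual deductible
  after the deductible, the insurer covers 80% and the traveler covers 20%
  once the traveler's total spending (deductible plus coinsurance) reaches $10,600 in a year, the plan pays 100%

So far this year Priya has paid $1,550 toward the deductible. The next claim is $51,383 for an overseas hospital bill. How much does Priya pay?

Remaining deductible: $3,500 − $1,550 = $1,950.
After the $1,950 deductible portion, $51,383 − $1,950 = $49,433 is subject to coinsurance.
Traveler's 20% share of $49,433 is $9,886.60.
So the traveler owes $1,950 + $9,886.60 = $11,836.60 before any cap.
Year-to-date out-of-pocket would reach $1,550 + $11,836.60 = $13,386.60, above the $10,600 maximum, so the traveler pays only $10,600 − $1,550 = $9,050.

$9,050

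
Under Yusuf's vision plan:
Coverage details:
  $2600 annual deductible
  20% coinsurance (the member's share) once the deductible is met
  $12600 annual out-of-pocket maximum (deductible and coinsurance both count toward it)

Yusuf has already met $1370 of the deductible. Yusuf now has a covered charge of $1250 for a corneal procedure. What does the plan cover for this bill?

$16

Remaining deductible: $2600 − $1370 = $1230.
After the $1230 deductible portion, $1250 − $1230 = $20 is subject to coinsurance.
20% of $20 = $4 falls to the member.
That puts the member's cost at $1230 + $4 = $1234 before any cap.
Cumulative spending $1370 + $1234 = $2604 stays under the $12600 maximum.
The plan picks up $1250 − $1234 = $16.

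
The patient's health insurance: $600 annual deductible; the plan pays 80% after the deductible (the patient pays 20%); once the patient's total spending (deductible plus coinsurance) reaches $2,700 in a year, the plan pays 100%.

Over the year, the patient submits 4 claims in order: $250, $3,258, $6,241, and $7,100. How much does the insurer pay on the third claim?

Claim 1 ($250): fully absorbed by the deductible. Patient pays $250; OOP now $250. Insurer: $250 − $250 = $0.
Claim 2 ($3,258): $350 finishes the deductible; $2,908 goes to coinsurance; 20% of $2,908 = $581.60. Patient owes $931.60 (running OOP $1,181.60). Insurer: $3,258 − $931.60 = $2,326.40.
Claim 3 ($6,241): 20% coinsurance on $6,241 = $1,248.20. Patient pays $1,248.20; OOP now $2,429.80. Insurer: $6,241 − $1,248.20 = $4,992.80.

$4,992.80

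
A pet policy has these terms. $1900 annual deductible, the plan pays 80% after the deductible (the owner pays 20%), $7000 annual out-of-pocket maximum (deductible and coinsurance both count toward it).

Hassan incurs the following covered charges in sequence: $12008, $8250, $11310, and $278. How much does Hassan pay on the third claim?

$1428.40

Bill 1, $12008: deductible takes $1900, $10108 remains; 20% of $10108 = $2021.60. Cost to owner: $3921.60. OOP to date $3921.60.
Bill 2, $8250: 20% coinsurance on $8250 = $1650. Cost to owner: $1650. OOP to date $5571.60.
Bill 3, $11310: deductible already satisfied, so owner's share is 20% × $11310 = $2262. That would push OOP to $7833.60, over the $7000 cap, so owner pays $7000 − $5571.60 = $1428.40.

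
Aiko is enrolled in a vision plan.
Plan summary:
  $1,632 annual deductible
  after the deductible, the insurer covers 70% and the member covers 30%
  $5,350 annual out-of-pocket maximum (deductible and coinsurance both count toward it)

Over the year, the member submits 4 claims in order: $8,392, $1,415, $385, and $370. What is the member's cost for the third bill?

Claim 1 ($8,392): $1,632 finishes the deductible; $6,760 goes to coinsurance; member's 30% is $2,028. Member pays $3,660; OOP now $3,660.
Claim 2 ($1,415): deductible met; 30% of $1,415 = $424.50. Cost to member: $424.50. OOP to date $4,084.50.
Claim 3 ($385): deductible already satisfied, so member's share is 30% × $385 = $115.50. Cost to member: $115.50. OOP to date $4,200.

$115.50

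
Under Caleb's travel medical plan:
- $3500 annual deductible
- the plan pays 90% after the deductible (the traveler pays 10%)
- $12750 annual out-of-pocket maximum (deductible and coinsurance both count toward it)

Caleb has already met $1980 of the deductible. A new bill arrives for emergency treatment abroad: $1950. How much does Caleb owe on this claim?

Deductible still to meet: $3500 − $1980 = $1520.
The remaining $430 (= $1950 − $1520) moves to coinsurance.
Coinsurance: $430 × 10% = $43.
Traveler responsibility before any cap: $1520 + $43 = $1563.
Cumulative spending $1980 + $1563 = $3543 stays under the $12750 maximum.

$1563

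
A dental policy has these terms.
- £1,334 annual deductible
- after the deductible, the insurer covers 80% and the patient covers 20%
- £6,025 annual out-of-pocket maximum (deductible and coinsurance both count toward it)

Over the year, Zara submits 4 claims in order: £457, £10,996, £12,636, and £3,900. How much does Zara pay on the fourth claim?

Claim 1 — £457: all of it applies to the deductible. Patient owes £457 (running OOP £457).
Claim 2 — £10,996: £877 finishes the deductible; £10,119 goes to coinsurance; patient's 20% is £2,023.80. Patient pays £2,900.80; OOP now £3,357.80.
Claim 3 — £12,636: deductible already satisfied, so patient's share is 20% × £12,636 = £2,527.20. Patient pays £2,527.20; OOP now £5,885.
Claim 4 — £3,900: 20% coinsurance on £3,900 = £780. OOP would hit £6,665 > £6,025, so the cap limits the patient to £6,025 − £5,885 = £140.

£140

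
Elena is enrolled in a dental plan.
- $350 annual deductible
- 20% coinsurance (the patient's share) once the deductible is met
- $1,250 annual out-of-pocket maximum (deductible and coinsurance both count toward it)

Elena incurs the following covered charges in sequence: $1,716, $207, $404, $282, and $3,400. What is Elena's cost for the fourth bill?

$56.40

Claim 1 — $1,716: $350 to deductible, leaving $1,366; patient's 20% is $273.20. Patient pays $623.20; OOP now $623.20.
Claim 2 — $207: deductible already satisfied, so patient's share is 20% × $207 = $41.40. Cost to patient: $41.40. OOP to date $664.60.
Claim 3 — $404: deductible met; 20% of $404 = $80.80. Patient owes $80.80 (running OOP $745.40).
Claim 4 — $282: deductible met; 20% of $282 = $56.40. Patient owes $56.40 (running OOP $801.80).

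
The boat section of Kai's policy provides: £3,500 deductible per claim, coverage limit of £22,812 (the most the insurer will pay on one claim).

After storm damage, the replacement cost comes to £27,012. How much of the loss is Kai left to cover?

£4,200

Subtract the deductible: £27,012 − £3,500 = £23,512.
Since £23,512 > £22,812, the payout is capped at £22,812.
Out of pocket: £27,012 − £22,812 = £4,200.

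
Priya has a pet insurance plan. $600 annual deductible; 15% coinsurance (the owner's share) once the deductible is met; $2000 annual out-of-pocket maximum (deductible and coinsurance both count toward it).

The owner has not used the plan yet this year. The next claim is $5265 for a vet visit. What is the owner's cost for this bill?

$1299.75

Deductible not yet touched, so the first $600 of the bill goes to the deductible.
After the $600 deductible portion, $5265 − $600 = $4665 is subject to coinsurance.
Coinsurance: $4665 × 15% = $699.75.
That puts the owner's cost at $600 + $699.75 = $1299.75 before any cap.
Total out-of-pocket so far would be $0 + $1299.75 = $1299.75, below the $2000 cap — no reduction.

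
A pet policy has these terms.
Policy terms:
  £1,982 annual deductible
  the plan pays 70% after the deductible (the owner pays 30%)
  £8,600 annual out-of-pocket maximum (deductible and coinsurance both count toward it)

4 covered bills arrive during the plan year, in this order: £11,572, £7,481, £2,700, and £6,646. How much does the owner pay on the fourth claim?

£686.70

#1 (£11,572): deductible takes £1,982, £9,590 remains; 30% of £9,590 = £2,877. Owner pays £4,859; OOP now £4,859.
#2 (£7,481): deductible met; 30% of £7,481 = £2,244.30. Cost to owner: £2,244.30. OOP to date £7,103.30.
#3 (£2,700): deductible met; 30% of £2,700 = £810. Cost to owner: £810. OOP to date £7,913.30.
#4 (£6,646): deductible met; 30% of £6,646 = £1,993.80. That would push OOP to £9,907.10, over the £8,600 cap, so owner pays £8,600 − £7,913.30 = £686.70.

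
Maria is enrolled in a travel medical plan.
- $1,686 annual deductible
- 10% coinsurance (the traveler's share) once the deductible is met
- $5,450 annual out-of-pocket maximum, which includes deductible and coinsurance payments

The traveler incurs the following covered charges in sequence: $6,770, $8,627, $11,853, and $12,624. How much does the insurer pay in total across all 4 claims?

Claim 1 ($6,770): deductible takes $1,686, $5,084 remains; 10% of $5,084 = $508.40. Traveler owes $2,194.40 (running OOP $2,194.40). Plan pays $6,770 − $2,194.40 = $4,575.60.
Claim 2 ($8,627): deductible already satisfied, so traveler's share is 10% × $8,627 = $862.70. Cost to traveler: $862.70. OOP to date $3,057.10. Insurer: $8,627 − $862.70 = $7,764.30.
Claim 3 ($11,853): deductible already satisfied, so traveler's share is 10% × $11,853 = $1,185.30. Cost to traveler: $1,185.30. OOP to date $4,242.40. Insurer: $11,853 − $1,185.30 = $10,667.70.
Claim 4 ($12,624): deductible met; 10% of $12,624 = $1,262.40. OOP would hit $5,504.80 > $5,450, so the cap limits the traveler to $5,450 − $4,242.40 = $1,207.60. Insurer: $12,624 − $1,207.60 = $11,416.40.
Insurer total = bills − traveler's total = $39,874 − $5,450 = $34,424.

$34,424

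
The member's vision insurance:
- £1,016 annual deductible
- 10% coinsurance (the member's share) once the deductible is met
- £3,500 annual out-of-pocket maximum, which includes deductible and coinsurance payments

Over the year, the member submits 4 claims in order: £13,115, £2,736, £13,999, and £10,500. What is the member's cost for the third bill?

£1,000.50

Claim 1 — £13,115: deductible takes £1,016, £12,099 remains; coinsurance £12,099 × 10% = £1,209.90. Member owes £2,225.90 (running OOP £2,225.90).
Claim 2 — £2,736: 10% coinsurance on £2,736 = £273.60. Member owes £273.60 (running OOP £2,499.50).
Claim 3 — £13,999: deductible already satisfied, so member's share is 10% × £13,999 = £1,399.90. That would push OOP to £3,899.40, over the £3,500 cap, so member pays £3,500 − £2,499.50 = £1,000.50.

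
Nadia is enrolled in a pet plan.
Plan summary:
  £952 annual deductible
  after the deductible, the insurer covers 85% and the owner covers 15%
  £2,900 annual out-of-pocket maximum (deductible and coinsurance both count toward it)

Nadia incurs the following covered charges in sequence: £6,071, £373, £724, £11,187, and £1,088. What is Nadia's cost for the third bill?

Claim 1 — £6,071: £952 finishes the deductible; £5,119 goes to coinsurance; 15% of £5,119 = £767.85. Owner pays £1,719.85; OOP now £1,719.85.
Claim 2 — £373: deductible already satisfied, so owner's share is 15% × £373 = £55.95. Owner pays £55.95; OOP now £1,775.80.
Claim 3 — £724: 15% coinsurance on £724 = £108.60. Cost to owner: £108.60. OOP to date £1,884.40.

£108.60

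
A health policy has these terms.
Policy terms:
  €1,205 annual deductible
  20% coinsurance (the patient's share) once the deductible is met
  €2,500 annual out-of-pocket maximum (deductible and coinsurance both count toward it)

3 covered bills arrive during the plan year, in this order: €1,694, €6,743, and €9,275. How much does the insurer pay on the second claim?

€5,545.80

Bill 1, €1,694: €1,205 finishes the deductible; €489 goes to coinsurance; patient's 20% is €97.80. Patient owes €1,302.80 (running OOP €1,302.80). Plan pays €1,694 − €1,302.80 = €391.20.
Bill 2, €6,743: deductible met; 20% of €6,743 = €1,348.60. Adding that to €1,302.80 gives €2,651.40, past the €2,500 cap; patient pays only €2,500 − €1,302.80 = €1,197.20. Plan pays €6,743 − €1,197.20 = €5,545.80.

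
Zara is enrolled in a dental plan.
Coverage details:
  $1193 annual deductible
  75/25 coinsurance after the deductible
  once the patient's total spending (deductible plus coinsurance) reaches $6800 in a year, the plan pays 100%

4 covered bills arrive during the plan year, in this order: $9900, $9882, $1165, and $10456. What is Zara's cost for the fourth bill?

Claim 1 ($9900): $1193 to deductible, leaving $8707; patient's 25% is $2176.75. Cost to patient: $3369.75. OOP to date $3369.75.
Claim 2 ($9882): deductible met; 25% of $9882 = $2470.50. Cost to patient: $2470.50. OOP to date $5840.25.
Claim 3 ($1165): 25% coinsurance on $1165 = $291.25. Cost to patient: $291.25. OOP to date $6131.50.
Claim 4 ($10456): 25% coinsurance on $10456 = $2614. OOP would hit $8745.50 > $6800, so the cap limits the patient to $6800 − $6131.50 = $668.50.

$668.50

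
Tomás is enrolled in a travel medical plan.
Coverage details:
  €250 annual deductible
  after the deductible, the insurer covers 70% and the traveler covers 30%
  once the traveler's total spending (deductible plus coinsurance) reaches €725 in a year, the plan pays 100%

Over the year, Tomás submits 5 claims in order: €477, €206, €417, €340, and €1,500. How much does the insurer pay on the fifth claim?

€1,382

Claim 1 (€477): €250 finishes the deductible; €227 goes to coinsurance; 30% of €227 = €68.10. Traveler pays €318.10; OOP now €318.10. Plan pays €477 − €318.10 = €158.90.
Claim 2 (€206): deductible met; 30% of €206 = €61.80. Traveler pays €61.80; OOP now €379.90. Plan pays €206 − €61.80 = €144.20.
Claim 3 (€417): deductible already satisfied, so traveler's share is 30% × €417 = €125.10. Cost to traveler: €125.10. OOP to date €505. Insurer: €417 − €125.10 = €291.90.
Claim 4 (€340): deductible already satisfied, so traveler's share is 30% × €340 = €102. Traveler pays €102; OOP now €607. Insurer: €340 − €102 = €238.
Claim 5 (€1,500): deductible met; 30% of €1,500 = €450. Adding that to €607 gives €1,057, past the €725 cap; traveler pays only €725 − €607 = €118. Plan pays €1,500 − €118 = €1,382.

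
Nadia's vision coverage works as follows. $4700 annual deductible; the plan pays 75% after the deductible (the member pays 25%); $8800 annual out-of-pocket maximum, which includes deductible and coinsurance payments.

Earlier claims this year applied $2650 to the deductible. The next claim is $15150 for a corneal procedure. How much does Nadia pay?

$2650 of the $4700 deductible is already met, leaving $2050.
After the $2050 deductible portion, $15150 − $2050 = $13100 is subject to coinsurance.
25% of $13100 = $3275 falls to the member.
So the member owes $2050 + $3275 = $5325 before any cap.
Cumulative spending $2650 + $5325 = $7975 stays under the $8800 maximum.

$5325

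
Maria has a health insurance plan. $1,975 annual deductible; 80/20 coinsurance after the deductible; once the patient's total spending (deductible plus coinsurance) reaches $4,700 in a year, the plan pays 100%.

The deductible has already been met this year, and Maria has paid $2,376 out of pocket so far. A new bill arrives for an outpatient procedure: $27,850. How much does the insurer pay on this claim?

$25,526

With the deductible met, the entire $27,850 is subject to coinsurance.
Patient's 20% share of $27,850 is $5,570.
Year-to-date out-of-pocket would reach $2,376 + $5,570 = $7,946, above the $4,700 maximum, so the patient pays only $4,700 − $2,376 = $2,324.
The insurer covers the remainder: $27,850 − $2,324 = $25,526.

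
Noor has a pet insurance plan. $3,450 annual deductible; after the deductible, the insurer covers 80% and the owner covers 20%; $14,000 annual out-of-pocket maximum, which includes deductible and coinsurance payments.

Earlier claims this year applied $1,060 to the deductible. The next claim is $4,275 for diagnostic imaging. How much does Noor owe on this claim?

$2,767

$1,060 of the $3,450 deductible is already met, leaving $2,390.
The remaining $1,885 (= $4,275 − $2,390) moves to coinsurance.
Owner's 20% share of $1,885 is $377.
So the owner owes $2,390 + $377 = $2,767 before any cap.
Total out-of-pocket so far would be $1,060 + $2,767 = $3,827, below the $14,000 cap — no reduction.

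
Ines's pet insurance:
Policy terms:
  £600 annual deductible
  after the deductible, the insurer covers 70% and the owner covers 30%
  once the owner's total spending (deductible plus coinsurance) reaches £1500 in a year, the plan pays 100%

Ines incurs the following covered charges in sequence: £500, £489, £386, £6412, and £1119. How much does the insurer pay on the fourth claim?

#1 (£500): fully absorbed by the deductible. Owner pays £500; OOP now £500. Plan pays £500 − £500 = £0.
#2 (£489): £100 to deductible, leaving £389; coinsurance £389 × 30% = £116.70. Owner pays £216.70; OOP now £716.70. Plan pays £489 − £216.70 = £272.30.
#3 (£386): deductible already satisfied, so owner's share is 30% × £386 = £115.80. Cost to owner: £115.80. OOP to date £832.50. Plan pays £386 − £115.80 = £270.20.
#4 (£6412): 30% coinsurance on £6412 = £1923.60. OOP would hit £2756.10 > £1500, so the cap limits the owner to £1500 − £832.50 = £667.50. Plan pays £6412 − £667.50 = £5744.50.

£5744.50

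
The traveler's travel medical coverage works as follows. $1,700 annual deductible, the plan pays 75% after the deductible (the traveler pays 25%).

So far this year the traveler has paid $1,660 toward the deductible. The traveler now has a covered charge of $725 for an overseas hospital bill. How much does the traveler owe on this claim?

$1,660 of the $1,700 deductible is already met, leaving $40.
After the $40 deductible portion, $725 − $40 = $685 is subject to coinsurance.
Traveler's 25% share of $685 is $171.25.
Traveler responsibility: $40 + $171.25 = $211.25.

$211.25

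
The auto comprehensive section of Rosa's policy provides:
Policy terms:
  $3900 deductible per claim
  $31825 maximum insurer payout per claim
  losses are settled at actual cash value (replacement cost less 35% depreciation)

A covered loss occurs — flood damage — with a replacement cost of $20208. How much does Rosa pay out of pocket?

$10972.80

At 35% depreciation, ACV = $20208 − $7072.80 = $13135.20.
After the deductible, $13135.20 − $3900 = $9235.20 remains.
$9235.20 ≤ $31825, so the limit doesn't bind; insurer pays $9235.20.
Out of pocket: $20208 − $9235.20 = $10972.80.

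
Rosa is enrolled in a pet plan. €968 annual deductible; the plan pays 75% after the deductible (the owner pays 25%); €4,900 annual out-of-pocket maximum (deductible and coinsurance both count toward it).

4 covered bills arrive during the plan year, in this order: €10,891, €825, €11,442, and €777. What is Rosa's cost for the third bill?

Bill 1, €10,891: deductible takes €968, €9,923 remains; coinsurance €9,923 × 25% = €2,480.75. Owner pays €3,448.75; OOP now €3,448.75.
Bill 2, €825: deductible met; 25% of €825 = €206.25. Owner pays €206.25; OOP now €3,655.
Bill 3, €11,442: deductible already satisfied, so owner's share is 25% × €11,442 = €2,860.50. Adding that to €3,655 gives €6,515.50, past the €4,900 cap; owner pays only €4,900 − €3,655 = €1,245.

€1,245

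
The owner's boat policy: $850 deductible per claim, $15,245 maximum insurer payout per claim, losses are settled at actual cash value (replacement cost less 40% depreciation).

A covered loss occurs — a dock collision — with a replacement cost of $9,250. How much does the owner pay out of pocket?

Depreciate 40%: the covered value is $9,250 × 0.6 = $5,550.
Less the $850 deductible: $5,550 − $850 = $4,700.
$4,700 is within the $15,245 limit, so the insurer pays $4,700.
Owner's share is the uncovered remainder: $9,250 − $4,700 = $4,550.

$4,550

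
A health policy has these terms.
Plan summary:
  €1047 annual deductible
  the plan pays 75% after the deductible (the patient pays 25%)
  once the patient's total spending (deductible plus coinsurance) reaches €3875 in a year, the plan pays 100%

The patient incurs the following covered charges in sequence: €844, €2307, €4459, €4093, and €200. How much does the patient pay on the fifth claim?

Claim 1 (€844): entire amount goes to the deductible. Cost to patient: €844. OOP to date €844.
Claim 2 (€2307): €203 finishes the deductible; €2104 goes to coinsurance; coinsurance €2104 × 25% = €526. Patient pays €729; OOP now €1573.
Claim 3 (€4459): deductible already satisfied, so patient's share is 25% × €4459 = €1114.75. Patient pays €1114.75; OOP now €2687.75.
Claim 4 (€4093): deductible already satisfied, so patient's share is 25% × €4093 = €1023.25. Patient pays €1023.25; OOP now €3711.
Claim 5 (€200): deductible already satisfied, so patient's share is 25% × €200 = €50. Cost to patient: €50. OOP to date €3761.

€50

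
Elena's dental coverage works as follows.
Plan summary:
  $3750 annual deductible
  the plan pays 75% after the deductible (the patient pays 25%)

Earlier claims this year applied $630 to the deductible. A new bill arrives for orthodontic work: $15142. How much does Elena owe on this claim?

Deductible still to meet: $3750 − $630 = $3120.
After the $3120 deductible portion, $15142 − $3120 = $12022 is subject to coinsurance.
25% of $12022 = $3005.50 falls to the patient.
So the patient owes $3120 + $3005.50 = $6125.50.

$6125.50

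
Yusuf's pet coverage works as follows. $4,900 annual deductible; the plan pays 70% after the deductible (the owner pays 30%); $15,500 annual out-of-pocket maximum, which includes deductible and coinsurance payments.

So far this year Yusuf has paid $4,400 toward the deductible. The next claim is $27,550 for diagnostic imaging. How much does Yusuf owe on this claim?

Remaining deductible: $4,900 − $4,400 = $500.
The remaining $27,050 (= $27,550 − $500) moves to coinsurance.
Owner's 30% share of $27,050 is $8,115.
So the owner owes $500 + $8,115 = $8,615 before any cap.
Year-to-date out-of-pocket becomes $4,400 + $8,615 = $13,015, still under the $15,500 maximum, so no cap applies.

$8,615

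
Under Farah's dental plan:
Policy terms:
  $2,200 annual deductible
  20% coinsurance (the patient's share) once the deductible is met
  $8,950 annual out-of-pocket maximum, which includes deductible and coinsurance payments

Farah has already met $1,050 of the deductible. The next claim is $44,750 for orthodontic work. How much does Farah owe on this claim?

Deductible still to meet: $2,200 − $1,050 = $1,150.
That leaves $44,750 − $1,150 = $43,600 for coinsurance.
Coinsurance: $43,600 × 20% = $8,720.
That puts the patient's cost at $1,150 + $8,720 = $9,870 before any cap.
That would bring total out-of-pocket to $10,920, past the $8,950 cap. The patient is capped at $8,950 − $1,050 = $7,900 on this claim.

$7,900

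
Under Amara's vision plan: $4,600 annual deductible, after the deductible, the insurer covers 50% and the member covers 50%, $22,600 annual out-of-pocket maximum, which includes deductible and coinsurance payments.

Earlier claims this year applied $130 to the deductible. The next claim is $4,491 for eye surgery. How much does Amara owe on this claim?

Remaining deductible: $4,600 − $130 = $4,470.
That leaves $4,491 − $4,470 = $21 for coinsurance.
Coinsurance: $21 × 50% = $10.50.
That puts the member's cost at $4,470 + $10.50 = $4,480.50 before any cap.
Cumulative spending $130 + $4,480.50 = $4,610.50 stays under the $22,600 maximum.

$4,480.50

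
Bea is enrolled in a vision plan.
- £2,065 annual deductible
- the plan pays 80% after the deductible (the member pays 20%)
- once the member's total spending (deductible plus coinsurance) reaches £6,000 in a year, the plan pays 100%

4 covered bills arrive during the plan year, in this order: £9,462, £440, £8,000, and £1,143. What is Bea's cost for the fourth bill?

£228.60

#1 (£9,462): deductible takes £2,065, £7,397 remains; member's 20% is £1,479.40. Cost to member: £3,544.40. OOP to date £3,544.40.
#2 (£440): 20% coinsurance on £440 = £88. Member owes £88 (running OOP £3,632.40).
#3 (£8,000): 20% coinsurance on £8,000 = £1,600. Cost to member: £1,600. OOP to date £5,232.40.
#4 (£1,143): deductible already satisfied, so member's share is 20% × £1,143 = £228.60. Member owes £228.60 (running OOP £5,461).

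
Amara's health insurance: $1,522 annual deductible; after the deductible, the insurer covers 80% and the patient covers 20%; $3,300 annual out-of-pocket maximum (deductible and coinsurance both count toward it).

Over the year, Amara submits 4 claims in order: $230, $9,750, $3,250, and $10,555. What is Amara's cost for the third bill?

Claim 1 — $230: fully absorbed by the deductible. Patient pays $230; OOP now $230.
Claim 2 — $9,750: $1,292 finishes the deductible; $8,458 goes to coinsurance; coinsurance $8,458 × 20% = $1,691.60. Patient owes $2,983.60 (running OOP $3,213.60).
Claim 3 — $3,250: deductible met; 20% of $3,250 = $650. OOP would hit $3,863.60 > $3,300, so the cap limits the patient to $3,300 − $3,213.60 = $86.40.

$86.40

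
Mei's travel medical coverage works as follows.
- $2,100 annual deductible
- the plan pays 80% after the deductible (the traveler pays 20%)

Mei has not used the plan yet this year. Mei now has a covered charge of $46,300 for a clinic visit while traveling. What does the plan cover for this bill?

$35,360

The full $2,100 deductible is still open; $2,100 of this bill applies to it.
The remaining $44,200 (= $46,300 − $2,100) moves to coinsurance.
20% of $44,200 = $8,840 falls to the traveler.
Traveler responsibility: $2,100 + $8,840 = $10,940.
Insurer pays the balance: $46,300 − $10,940 = $35,360.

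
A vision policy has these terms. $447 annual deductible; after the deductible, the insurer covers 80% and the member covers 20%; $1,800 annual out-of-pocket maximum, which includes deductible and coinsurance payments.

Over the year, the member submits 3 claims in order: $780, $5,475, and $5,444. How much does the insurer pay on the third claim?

Claim 1 ($780): deductible takes $447, $333 remains; member's 20% is $66.60. Member pays $513.60; OOP now $513.60. Plan pays $780 − $513.60 = $266.40.
Claim 2 ($5,475): deductible already satisfied, so member's share is 20% × $5,475 = $1,095. Cost to member: $1,095. OOP to date $1,608.60. Plan pays $5,475 − $1,095 = $4,380.
Claim 3 ($5,444): 20% coinsurance on $5,444 = $1,088.80. Adding that to $1,608.60 gives $2,697.40, past the $1,800 cap; member pays only $1,800 − $1,608.60 = $191.40. Insurer: $5,444 − $191.40 = $5,252.60.

$5,252.60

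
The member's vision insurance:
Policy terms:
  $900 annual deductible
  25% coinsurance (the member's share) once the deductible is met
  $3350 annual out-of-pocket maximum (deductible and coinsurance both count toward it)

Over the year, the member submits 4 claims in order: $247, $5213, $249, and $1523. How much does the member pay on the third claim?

Claim 1 — $247: all of it applies to the deductible. Member pays $247; OOP now $247.
Claim 2 — $5213: $653 finishes the deductible; $4560 goes to coinsurance; member's 25% is $1140. Member pays $1793; OOP now $2040.
Claim 3 — $249: deductible already satisfied, so member's share is 25% × $249 = $62.25. Member owes $62.25 (running OOP $2102.25).

$62.25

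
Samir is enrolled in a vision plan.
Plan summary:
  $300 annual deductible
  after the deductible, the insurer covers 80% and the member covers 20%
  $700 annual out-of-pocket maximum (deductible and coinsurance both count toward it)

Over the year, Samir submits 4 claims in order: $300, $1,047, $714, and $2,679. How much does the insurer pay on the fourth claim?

Claim 1 ($300): fully absorbed by the deductible. Cost to member: $300. OOP to date $300. Insurer: $300 − $300 = $0.
Claim 2 ($1,047): 20% coinsurance on $1,047 = $209.40. Cost to member: $209.40. OOP to date $509.40. Plan pays $1,047 − $209.40 = $837.60.
Claim 3 ($714): deductible met; 20% of $714 = $142.80. Member pays $142.80; OOP now $652.20. Plan pays $714 − $142.80 = $571.20.
Claim 4 ($2,679): 20% coinsurance on $2,679 = $535.80. That would push OOP to $1,188, over the $700 cap, so member pays $700 − $652.20 = $47.80. Insurer: $2,679 − $47.80 = $2,631.20.

$2,631.20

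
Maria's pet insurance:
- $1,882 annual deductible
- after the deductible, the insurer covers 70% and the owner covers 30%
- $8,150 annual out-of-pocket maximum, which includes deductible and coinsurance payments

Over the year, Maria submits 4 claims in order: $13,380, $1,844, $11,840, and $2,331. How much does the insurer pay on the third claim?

#1 ($13,380): deductible takes $1,882, $11,498 remains; owner's 30% is $3,449.40. Cost to owner: $5,331.40. OOP to date $5,331.40. Insurer: $13,380 − $5,331.40 = $8,048.60.
#2 ($1,844): deductible met; 30% of $1,844 = $553.20. Cost to owner: $553.20. OOP to date $5,884.60. Insurer: $1,844 − $553.20 = $1,290.80.
#3 ($11,840): 30% coinsurance on $11,840 = $3,552. That would push OOP to $9,436.60, over the $8,150 cap, so owner pays $8,150 − $5,884.60 = $2,265.40. Plan pays $11,840 − $2,265.40 = $9,574.60.

$9,574.60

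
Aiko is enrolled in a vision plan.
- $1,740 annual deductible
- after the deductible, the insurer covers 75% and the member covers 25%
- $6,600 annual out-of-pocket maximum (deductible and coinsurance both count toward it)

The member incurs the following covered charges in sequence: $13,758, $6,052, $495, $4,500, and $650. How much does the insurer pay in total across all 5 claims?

$18,855

#1 ($13,758): deductible takes $1,740, $12,018 remains; coinsurance $12,018 × 25% = $3,004.50. Cost to member: $4,744.50. OOP to date $4,744.50. Plan pays $13,758 − $4,744.50 = $9,013.50.
#2 ($6,052): deductible already satisfied, so member's share is 25% × $6,052 = $1,513. Member pays $1,513; OOP now $6,257.50. Insurer: $6,052 − $1,513 = $4,539.
#3 ($495): deductible met; 25% of $495 = $123.75. Cost to member: $123.75. OOP to date $6,381.25. Plan pays $495 − $123.75 = $371.25.
#4 ($4,500): deductible already satisfied, so member's share is 25% × $4,500 = $1,125. That would push OOP to $7,506.25, over the $6,600 cap, so member pays $6,600 − $6,381.25 = $218.75. Plan pays $4,500 − $218.75 = $4,281.25.
#5 ($650): deductible already satisfied, so member's share is 25% × $650 = $162.50. Adding that to $6,600 gives $6,762.50, past the $6,600 cap; member pays only $6,600 − $6,600 = $0. Insurer: $650 − $0 = $650.
Insurer total: $9,013.50 + $4,539 + $371.25 + $4,281.25 + $650 = $18,855.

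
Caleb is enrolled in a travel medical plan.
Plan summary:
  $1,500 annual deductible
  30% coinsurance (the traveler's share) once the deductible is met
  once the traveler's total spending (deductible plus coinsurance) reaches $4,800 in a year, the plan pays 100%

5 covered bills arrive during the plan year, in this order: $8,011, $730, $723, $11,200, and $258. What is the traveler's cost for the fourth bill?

$910.80

Claim 1 — $8,011: $1,500 to deductible, leaving $6,511; traveler's 30% is $1,953.30. Traveler pays $3,453.30; OOP now $3,453.30.
Claim 2 — $730: 30% coinsurance on $730 = $219. Traveler pays $219; OOP now $3,672.30.
Claim 3 — $723: deductible met; 30% of $723 = $216.90. Traveler owes $216.90 (running OOP $3,889.20).
Claim 4 — $11,200: 30% coinsurance on $11,200 = $3,360. OOP would hit $7,249.20 > $4,800, so the cap limits the traveler to $4,800 − $3,889.20 = $910.80.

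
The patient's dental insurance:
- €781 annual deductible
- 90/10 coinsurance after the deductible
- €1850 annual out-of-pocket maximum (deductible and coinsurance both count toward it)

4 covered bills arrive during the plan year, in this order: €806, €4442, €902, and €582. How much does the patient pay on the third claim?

€90.20

Claim 1 — €806: €781 finishes the deductible; €25 goes to coinsurance; 10% of €25 = €2.50. Patient owes €783.50 (running OOP €783.50).
Claim 2 — €4442: 10% coinsurance on €4442 = €444.20. Cost to patient: €444.20. OOP to date €1227.70.
Claim 3 — €902: deductible already satisfied, so patient's share is 10% × €902 = €90.20. Patient pays €90.20; OOP now €1317.90.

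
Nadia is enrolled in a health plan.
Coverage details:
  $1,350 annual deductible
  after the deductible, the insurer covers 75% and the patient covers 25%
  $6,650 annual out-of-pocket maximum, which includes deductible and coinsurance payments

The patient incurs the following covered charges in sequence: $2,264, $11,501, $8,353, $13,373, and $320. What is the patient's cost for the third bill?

Claim 1 ($2,264): deductible takes $1,350, $914 remains; 25% of $914 = $228.50. Patient pays $1,578.50; OOP now $1,578.50.
Claim 2 ($11,501): deductible already satisfied, so patient's share is 25% × $11,501 = $2,875.25. Patient owes $2,875.25 (running OOP $4,453.75).
Claim 3 ($8,353): deductible already satisfied, so patient's share is 25% × $8,353 = $2,088.25. Patient pays $2,088.25; OOP now $6,542.

$2,088.25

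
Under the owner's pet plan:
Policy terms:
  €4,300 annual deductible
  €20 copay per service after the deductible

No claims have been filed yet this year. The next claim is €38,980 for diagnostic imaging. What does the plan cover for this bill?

Deductible not yet touched, so the first €4,300 of the bill goes to the deductible.
After the €4,300 deductible portion, €38,980 − €4,300 = €34,680 is subject to the copay.
Copay on this service: €20.
Owner responsibility: €4,300 + €20 = €4,320.
The insurer covers the remainder: €38,980 − €4,320 = €34,660.

€34,660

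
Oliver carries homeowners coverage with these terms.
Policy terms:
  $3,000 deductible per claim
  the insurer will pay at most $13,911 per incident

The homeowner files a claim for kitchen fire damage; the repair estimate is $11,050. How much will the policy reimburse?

Less the $3,000 deductible: $11,050 − $3,000 = $8,050.
$8,050 ≤ $13,911, so the limit doesn't bind; insurer pays $8,050.

$8,050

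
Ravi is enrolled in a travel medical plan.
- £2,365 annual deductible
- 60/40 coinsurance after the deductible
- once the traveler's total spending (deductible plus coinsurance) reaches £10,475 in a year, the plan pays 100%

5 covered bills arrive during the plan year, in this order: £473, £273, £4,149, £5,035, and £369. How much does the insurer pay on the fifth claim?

£221.40

Claim 1 — £473: fully absorbed by the deductible. Cost to traveler: £473. OOP to date £473. Plan pays £473 − £473 = £0.
Claim 2 — £273: entire amount goes to the deductible. Traveler owes £273 (running OOP £746). Plan pays £273 − £273 = £0.
Claim 3 — £4,149: deductible takes £1,619, £2,530 remains; 40% of £2,530 = £1,012. Cost to traveler: £2,631. OOP to date £3,377. Plan pays £4,149 − £2,631 = £1,518.
Claim 4 — £5,035: deductible already satisfied, so traveler's share is 40% × £5,035 = £2,014. Traveler pays £2,014; OOP now £5,391. Plan pays £5,035 − £2,014 = £3,021.
Claim 5 — £369: deductible met; 40% of £369 = £147.60. Traveler owes £147.60 (running OOP £5,538.60). Insurer: £369 − £147.60 = £221.40.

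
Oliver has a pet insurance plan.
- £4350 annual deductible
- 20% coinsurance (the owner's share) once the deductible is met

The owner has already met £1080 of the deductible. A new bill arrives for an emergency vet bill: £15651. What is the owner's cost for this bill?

£5746.20

£1080 of the £4350 deductible is already met, leaving £3270.
The remaining £12381 (= £15651 − £3270) moves to coinsurance.
20% of £12381 = £2476.20 falls to the owner.
Owner responsibility: £3270 + £2476.20 = £5746.20.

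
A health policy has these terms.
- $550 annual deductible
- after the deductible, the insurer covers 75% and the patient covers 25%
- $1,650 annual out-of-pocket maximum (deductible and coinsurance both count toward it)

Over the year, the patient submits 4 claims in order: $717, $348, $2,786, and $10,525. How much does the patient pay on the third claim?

$696.50

Claim 1 ($717): deductible takes $550, $167 remains; coinsurance $167 × 25% = $41.75. Cost to patient: $591.75. OOP to date $591.75.
Claim 2 ($348): deductible already satisfied, so patient's share is 25% × $348 = $87. Cost to patient: $87. OOP to date $678.75.
Claim 3 ($2,786): deductible met; 25% of $2,786 = $696.50. Patient pays $696.50; OOP now $1,375.25.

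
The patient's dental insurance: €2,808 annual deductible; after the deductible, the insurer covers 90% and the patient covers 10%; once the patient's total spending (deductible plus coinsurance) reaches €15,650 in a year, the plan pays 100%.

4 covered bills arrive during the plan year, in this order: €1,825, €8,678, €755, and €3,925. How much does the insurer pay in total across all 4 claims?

Bill 1, €1,825: fully absorbed by the deductible. Patient owes €1,825 (running OOP €1,825). Insurer: €1,825 − €1,825 = €0.
Bill 2, €8,678: €983 to deductible, leaving €7,695; coinsurance €7,695 × 10% = €769.50. Cost to patient: €1,752.50. OOP to date €3,577.50. Plan pays €8,678 − €1,752.50 = €6,925.50.
Bill 3, €755: deductible already satisfied, so patient's share is 10% × €755 = €75.50. Patient pays €75.50; OOP now €3,653. Insurer: €755 − €75.50 = €679.50.
Bill 4, €3,925: deductible already satisfied, so patient's share is 10% × €3,925 = €392.50. Patient owes €392.50 (running OOP €4,045.50). Plan pays €3,925 − €392.50 = €3,532.50.
Insurer total: €0 + €6,925.50 + €679.50 + €3,532.50 = €11,137.50.

€11,137.50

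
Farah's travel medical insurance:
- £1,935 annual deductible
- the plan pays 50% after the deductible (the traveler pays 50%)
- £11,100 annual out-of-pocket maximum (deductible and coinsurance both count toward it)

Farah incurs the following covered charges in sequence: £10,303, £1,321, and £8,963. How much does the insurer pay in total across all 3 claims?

£9,487

Claim 1 (£10,303): deductible takes £1,935, £8,368 remains; coinsurance £8,368 × 50% = £4,184. Traveler pays £6,119; OOP now £6,119. Plan pays £10,303 − £6,119 = £4,184.
Claim 2 (£1,321): deductible already satisfied, so traveler's share is 50% × £1,321 = £660.50. Traveler pays £660.50; OOP now £6,779.50. Plan pays £1,321 − £660.50 = £660.50.
Claim 3 (£8,963): 50% coinsurance on £8,963 = £4,481.50. That would push OOP to £11,261, over the £11,100 cap, so traveler pays £11,100 − £6,779.50 = £4,320.50. Plan pays £8,963 − £4,320.50 = £4,642.50.
Insurer total = bills − traveler's total = £20,587 − £11,100 = £9,487.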